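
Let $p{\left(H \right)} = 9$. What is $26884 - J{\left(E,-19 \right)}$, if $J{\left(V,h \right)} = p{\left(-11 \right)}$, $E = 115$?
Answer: $26875$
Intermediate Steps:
$J{\left(V,h \right)} = 9$
$26884 - J{\left(E,-19 \right)} = 26884 - 9 = 26875$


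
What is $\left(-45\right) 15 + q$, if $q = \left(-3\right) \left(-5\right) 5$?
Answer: $-600$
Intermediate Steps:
$q = 75$ ($q = 15 \cdot 5 = 75$)
$\left(-45\right) 15 + q = \left(-45\right) 15 + 75 = -675 + 75 = -600$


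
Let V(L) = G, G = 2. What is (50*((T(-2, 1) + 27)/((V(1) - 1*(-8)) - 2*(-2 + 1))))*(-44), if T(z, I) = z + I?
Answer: -14300/3 ≈ -4766.7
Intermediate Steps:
V(L) = 2
T(z, I) = I + z
(50*((T(-2, 1) + 27)/((V(1) - 1*(-8)) - 2*(-2 + 1))))*(-44) = (50*(((1 - 2) + 27)/((2 - 1*(-8)) - 2*(-2 + 1))))*(-44) = (50*((-1 + 27)/((2 + 8) - 2*(-1))))*(-44) = (50*(26/(10 + 2)))*(-44) = (50*(26/12))*(-44) = (50*(26*(1/12)))*(-44) = (50*(13/6))*(-44) = (325/3)*(-44) = -14300/3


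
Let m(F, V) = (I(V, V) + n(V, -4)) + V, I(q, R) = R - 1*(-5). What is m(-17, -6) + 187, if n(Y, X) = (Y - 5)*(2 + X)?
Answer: 202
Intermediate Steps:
n(Y, X) = (-5 + Y)*(2 + X)
I(q, R) = 5 + R (I(q, R) = R + 5 = 5 + R)
m(F, V) = 15 (m(F, V) = ((5 + V) + (-10 - 5*(-4) + 2*V - 4*V)) + V = ((5 + V) + (-10 + 20 + 2*V - 4*V)) + V = ((5 + V) + (10 - 2*V)) + V = (15 - V) + V = 15)
m(-17, -6) + 187 = 15 + 187 = 202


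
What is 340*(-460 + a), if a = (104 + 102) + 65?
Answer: -64260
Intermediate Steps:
a = 271 (a = 206 + 65 = 271)
340*(-460 + a) = 340*(-460 + 271) = 340*(-189) = -64260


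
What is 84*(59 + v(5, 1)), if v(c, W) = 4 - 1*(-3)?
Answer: 5544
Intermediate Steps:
v(c, W) = 7 (v(c, W) = 4 + 3 = 7)
84*(59 + v(5, 1)) = 84*(59 + 7) = 84*66 = 5544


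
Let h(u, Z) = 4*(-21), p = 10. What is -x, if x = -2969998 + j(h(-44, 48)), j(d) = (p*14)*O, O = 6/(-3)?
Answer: 2970278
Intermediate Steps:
O = -2 (O = 6*(-⅓) = -2)
h(u, Z) = -84
j(d) = -280 (j(d) = (10*14)*(-2) = 140*(-2) = -280)
x = -2970278 (x = -2969998 - 280 = -2970278)
-x = -1*(-2970278) = 2970278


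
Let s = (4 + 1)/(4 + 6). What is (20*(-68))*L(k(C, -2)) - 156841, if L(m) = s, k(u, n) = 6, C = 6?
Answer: -157521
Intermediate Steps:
s = 1/2 (s = 5/10 = 5*(1/10) = 1/2 ≈ 0.50000)
L(m) = 1/2
(20*(-68))*L(k(C, -2)) - 156841 = (20*(-68))*(1/2) - 156841 = -1360*1/2 - 156841 = -680 - 156841 = -157521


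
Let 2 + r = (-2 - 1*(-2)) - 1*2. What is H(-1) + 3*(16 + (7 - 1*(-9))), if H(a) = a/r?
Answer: 385/4 ≈ 96.250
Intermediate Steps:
r = -4 (r = -2 + ((-2 - 1*(-2)) - 1*2) = -2 + ((-2 + 2) - 2) = -2 + (0 - 2) = -2 - 2 = -4)
H(a) = -a/4 (H(a) = a/(-4) = a*(-1/4) = -a/4)
H(-1) + 3*(16 + (7 - 1*(-9))) = -1/4*(-1) + 3*(16 + (7 - 1*(-9))) = 1/4 + 3*(16 + (7 + 9)) = 1/4 + 3*(16 + 16) = 1/4 + 3*32 = 1/4 + 96 = 385/4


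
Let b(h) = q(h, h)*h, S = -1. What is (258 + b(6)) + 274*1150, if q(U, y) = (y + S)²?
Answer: 315508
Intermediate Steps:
q(U, y) = (-1 + y)² (q(U, y) = (y - 1)² = (-1 + y)²)
b(h) = h*(-1 + h)² (b(h) = (-1 + h)²*h = h*(-1 + h)²)
(258 + b(6)) + 274*1150 = (258 + 6*(-1 + 6)²) + 274*1150 = (258 + 6*5²) + 315100 = (258 + 6*25) + 315100 = (258 + 150) + 315100 = 408 + 315100 = 315508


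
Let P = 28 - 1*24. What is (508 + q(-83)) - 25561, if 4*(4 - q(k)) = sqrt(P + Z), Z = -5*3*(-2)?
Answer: -25049 - sqrt(34)/4 ≈ -25050.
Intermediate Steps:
P = 4 (P = 28 - 24 = 4)
Z = 30 (Z = -15*(-2) = 30)
q(k) = 4 - sqrt(34)/4 (q(k) = 4 - sqrt(4 + 30)/4 = 4 - sqrt(34)/4)
(508 + q(-83)) - 25561 = (508 + (4 - sqrt(34)/4)) - 25561 = (512 - sqrt(34)/4) - 25561 = -25049 - sqrt(34)/4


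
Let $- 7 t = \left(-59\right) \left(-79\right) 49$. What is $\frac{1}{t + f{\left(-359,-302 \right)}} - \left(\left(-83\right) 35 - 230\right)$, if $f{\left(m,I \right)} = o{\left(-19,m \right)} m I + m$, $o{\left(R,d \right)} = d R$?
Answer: $\frac{2318289211921}{739486192} \approx 3135.0$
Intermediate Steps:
$o{\left(R,d \right)} = R d$
$t = -32627$ ($t = - \frac{\left(-59\right) \left(-79\right) 49}{7} = - \frac{4661 \cdot 49}{7} = \left(- \frac{1}{7}\right) 228389 = -32627$)
$f{\left(m,I \right)} = m - 19 I m^{2}$ ($f{\left(m,I \right)} = - 19 m m I + m = - 19 m^{2} I + m = - 19 I m^{2} + m = m - 19 I m^{2}$)
$\frac{1}{t + f{\left(-359,-302 \right)}} - \left(\left(-83\right) 35 - 230\right) = \frac{1}{-32627 - 359 \left(1 - \left(-5738\right) \left(-359\right)\right)} - \left(\left(-83\right) 35 - 230\right) = \frac{1}{-32627 - 359 \left(1 - 2059942\right)} - \left(-2905 - 230\right) = \frac{1}{-32627 - -739518819} - -3135 = \frac{1}{-32627 + 739518819} + 3135 = \frac{1}{739486192} + 3135 = \frac{2318289211921}{739486192}$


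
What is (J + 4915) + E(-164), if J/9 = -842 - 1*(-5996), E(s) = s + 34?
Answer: 51171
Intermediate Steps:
E(s) = 34 + s
J = 46386 (J = 9*(-842 - 1*(-5996)) = 9*(-842 + 5996) = 9*5154 = 46386)
(J + 4915) + E(-164) = (46386 + 4915) + (34 - 164) = 51301 - 130 = 51171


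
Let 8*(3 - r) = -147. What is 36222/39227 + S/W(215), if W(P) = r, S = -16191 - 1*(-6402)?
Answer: -1021916954/2235939 ≈ -457.04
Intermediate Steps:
S = -9789 (S = -16191 + 6402 = -9789)
r = 171/8 (r = 3 - ⅛*(-147) = 3 + 147/8 = 171/8 ≈ 21.375)
W(P) = 171/8
36222/39227 + S/W(215) = 36222/39227 - 9789/171/8 = 36222*(1/39227) - 9789*8/171 = 36222/39227 - 26104/57 = -1021916954/2235939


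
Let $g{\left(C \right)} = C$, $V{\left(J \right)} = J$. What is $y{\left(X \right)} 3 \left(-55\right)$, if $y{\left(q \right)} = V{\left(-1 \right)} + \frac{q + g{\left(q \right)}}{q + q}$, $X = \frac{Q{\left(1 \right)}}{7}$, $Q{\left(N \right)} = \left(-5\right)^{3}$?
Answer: $0$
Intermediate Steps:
$Q{\left(N \right)} = -125$
$X = - \frac{125}{7} \approx -17.857$
$y{\left(q \right)} = 0$ ($y{\left(q \right)} = -1 + \frac{q + q}{q + q} = -1 + \frac{2 q}{2 q} = -1 + 2 q \frac{1}{2 q} = -1 + 1 = 0$)
$y{\left(X \right)} 3 \left(-55\right) = 0 \cdot 3 \left(-55\right) = 0 \left(-165\right) = 0$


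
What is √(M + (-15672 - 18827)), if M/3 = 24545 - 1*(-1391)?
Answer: √43309 ≈ 208.11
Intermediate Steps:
M = 77808 (M = 3*(24545 - 1*(-1391)) = 3*(24545 + 1391) = 3*25936 = 77808)
√(M + (-15672 - 18827)) = √(77808 + (-15672 - 18827)) = √(77808 - 34499) = √43309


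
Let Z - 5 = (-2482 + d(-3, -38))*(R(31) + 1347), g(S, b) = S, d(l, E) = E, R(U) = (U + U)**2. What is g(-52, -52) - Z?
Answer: 13081263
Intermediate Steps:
R(U) = 4*U**2 (R(U) = (2*U)**2 = 4*U**2)
Z = -13081315 (Z = 5 + (-2482 - 38)*(4*31**2 + 1347) = 5 - 2520*(4*961 + 1347) = 5 - 2520*(3844 + 1347) = 5 - 2520*5191 = 5 - 13081320 = -13081315)
g(-52, -52) - Z = -52 - 1*(-13081315) = -52 + 13081315 = 13081263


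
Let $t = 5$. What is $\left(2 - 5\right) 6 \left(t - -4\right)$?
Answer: $-162$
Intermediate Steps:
$\left(2 - 5\right) 6 \left(t - -4\right) = \left(2 - 5\right) 6 \left(5 - -4\right) = \left(2 - 5\right) 6 \left(5 + 4\right) = \left(-3\right) 6 \cdot 9 = \left(-18\right) 9 = -162$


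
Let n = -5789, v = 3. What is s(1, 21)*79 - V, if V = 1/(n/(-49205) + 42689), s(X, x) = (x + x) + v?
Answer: 7467341561665/2100518034 ≈ 3555.0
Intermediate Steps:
s(X, x) = 3 + 2*x (s(X, x) = (x + x) + 3 = 2*x + 3 = 3 + 2*x)
V = 49205/2100518034 (V = 1/(-5789/(-49205) + 42689) = 1/(-5789*(-1/49205) + 42689) = 1/(5789/49205 + 42689) = 1/(2100518034/49205) = 49205/2100518034 ≈ 2.3425e-5)
s(1, 21)*79 - V = (3 + 2*21)*79 - 1*49205/2100518034 = (3 + 42)*79 - 49205/2100518034 = 45*79 - 49205/2100518034 = 3555 - 49205/2100518034 = 7467341561665/2100518034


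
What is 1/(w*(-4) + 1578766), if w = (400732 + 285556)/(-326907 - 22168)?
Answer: 349075/551110486602 ≈ 6.3340e-7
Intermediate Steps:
w = -686288/349075 (w = 686288/(-349075) = 686288*(-1/349075) = -686288/349075 ≈ -1.9660)
1/(w*(-4) + 1578766) = 1/(-686288/349075*(-4) + 1578766) = 1/(2745152/349075 + 1578766) = 1/(551110486602/349075) = 349075/551110486602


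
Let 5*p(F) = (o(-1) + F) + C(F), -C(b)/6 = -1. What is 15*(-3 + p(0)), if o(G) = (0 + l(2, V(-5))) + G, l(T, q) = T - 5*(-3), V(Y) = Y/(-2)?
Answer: 21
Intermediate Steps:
C(b) = 6 (C(b) = -6*(-1) = 6)
V(Y) = -Y/2 (V(Y) = Y*(-½) = -Y/2)
l(T, q) = 15 + T (l(T, q) = T + 15 = 15 + T)
o(G) = 17 + G (o(G) = (0 + (15 + 2)) + G = (0 + 17) + G = 17 + G)
p(F) = 22/5 + F/5 (p(F) = (((17 - 1) + F) + 6)/5 = ((16 + F) + 6)/5 = (22 + F)/5 = 22/5 + F/5)
15*(-3 + p(0)) = 15*(-3 + (22/5 + (⅕)*0)) = 15*(-3 + (22/5 + 0)) = 15*(-3 + 22/5) = 15*(7/5) = 21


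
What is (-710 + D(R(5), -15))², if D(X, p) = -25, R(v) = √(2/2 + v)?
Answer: 540225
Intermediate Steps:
R(v) = √(1 + v) (R(v) = √(2*(½) + v) = √(1 + v))
(-710 + D(R(5), -15))² = (-710 - 25)² = (-735)² = 540225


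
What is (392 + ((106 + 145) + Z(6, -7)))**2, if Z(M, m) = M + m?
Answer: 412164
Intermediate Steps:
(392 + ((106 + 145) + Z(6, -7)))**2 = (392 + ((106 + 145) + (6 - 7)))**2 = (392 + (251 - 1))**2 = (392 + 250)**2 = 642**2 = 412164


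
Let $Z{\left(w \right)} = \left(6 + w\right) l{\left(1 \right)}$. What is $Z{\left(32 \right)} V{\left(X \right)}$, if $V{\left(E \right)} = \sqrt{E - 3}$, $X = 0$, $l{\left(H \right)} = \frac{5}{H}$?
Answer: $190 i \sqrt{3} \approx 329.09 i$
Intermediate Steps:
$V{\left(E \right)} = \sqrt{-3 + E}$
$Z{\left(w \right)} = 30 + 5 w$ ($Z{\left(w \right)} = \left(6 + w\right) \frac{5}{1} = \left(6 + w\right) 5 \cdot 1 = \left(6 + w\right) 5 = 30 + 5 w$)
$Z{\left(32 \right)} V{\left(X \right)} = \left(30 + 5 \cdot 32\right) \sqrt{-3 + 0} = \left(30 + 160\right) \sqrt{-3} = 190 i \sqrt{3}$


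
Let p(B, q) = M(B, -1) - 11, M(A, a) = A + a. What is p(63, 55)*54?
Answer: 2754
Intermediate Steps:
p(B, q) = -12 + B (p(B, q) = (B - 1) - 11 = (-1 + B) - 11 = -12 + B)
p(63, 55)*54 = (-12 + 63)*54 = 51*54 = 2754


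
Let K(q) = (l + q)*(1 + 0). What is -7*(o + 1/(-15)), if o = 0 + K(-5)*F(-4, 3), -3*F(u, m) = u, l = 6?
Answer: -133/15 ≈ -8.8667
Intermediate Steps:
F(u, m) = -u/3
K(q) = 6 + q (K(q) = (6 + q)*(1 + 0) = (6 + q)*1 = 6 + q)
o = 4/3 (o = 0 + (6 - 5)*(-⅓*(-4)) = 0 + 1*(4/3) = 0 + 4/3 = 4/3 ≈ 1.3333)
-7*(o + 1/(-15)) = -7*(4/3 + 1/(-15)) = -7*(4/3 - 1/15) = -7*19/15 = -133/15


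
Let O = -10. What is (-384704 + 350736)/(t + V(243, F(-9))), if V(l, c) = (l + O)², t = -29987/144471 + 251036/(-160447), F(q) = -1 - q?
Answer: -98422019028102/157296825561131 ≈ -0.62571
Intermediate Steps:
t = -41078746145/23179938537 (t = -29987*1/144471 + 251036*(-1/160447) = -29987/144471 - 251036/160447 = -41078746145/23179938537 ≈ -1.7722)
V(l, c) = (-10 + l)² (V(l, c) = (l - 10)² = (-10 + l)²)
(-384704 + 350736)/(t + V(243, F(-9))) = (-384704 + 350736)/(-41078746145/23179938537 + (-10 + 243)²) = -33968/(-41078746145/23179938537 + 233²) = -33968/(-41078746145/23179938537 + 54289) = -33968/1258374604489048/23179938537 = -33968*23179938537/1258374604489048 = -98422019028102/157296825561131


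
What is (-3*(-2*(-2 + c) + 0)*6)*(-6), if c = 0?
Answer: 432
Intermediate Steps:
(-3*(-2*(-2 + c) + 0)*6)*(-6) = (-3*(-2*(-2 + 0) + 0)*6)*(-6) = (-3*(-2*(-2) + 0)*6)*(-6) = (-3*(4 + 0)*6)*(-6) = (-3*4*6)*(-6) = -12*6*(-6) = -72*(-6) = 432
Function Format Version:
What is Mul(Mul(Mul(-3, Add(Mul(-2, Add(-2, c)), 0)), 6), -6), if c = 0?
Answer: 432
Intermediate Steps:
Mul(Mul(Mul(-3, Add(Mul(-2, Add(-2, c)), 0)), 6), -6) = Mul(Mul(Mul(-3, Add(Mul(-2, Add(-2, 0)), 0)), 6), -6) = Mul(Mul(Mul(-3, Add(Mul(-2, -2), 0)), 6), -6) = Mul(Mul(Mul(-3, Add(4, 0)), 6), -6) = Mul(Mul(Mul(-3, 4), 6), -6) = Mul(Mul(-12, 6), -6) = Mul(-72, -6) = 432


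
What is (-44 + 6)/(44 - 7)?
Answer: -38/37 ≈ -1.0270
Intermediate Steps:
(-44 + 6)/(44 - 7) = -38/37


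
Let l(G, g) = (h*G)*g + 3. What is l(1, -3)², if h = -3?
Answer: 144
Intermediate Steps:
l(G, g) = 3 - 3*G*g (l(G, g) = (-3*G)*g + 3 = -3*G*g + 3 = 3 - 3*G*g)
l(1, -3)² = (3 - 3*1*(-3))² = (3 + 9)² = 12² = 144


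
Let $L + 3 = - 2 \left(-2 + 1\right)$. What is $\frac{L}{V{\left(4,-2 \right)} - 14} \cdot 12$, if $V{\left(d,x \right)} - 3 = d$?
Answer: $\frac{12}{7} \approx 1.7143$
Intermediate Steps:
$V{\left(d,x \right)} = 3 + d$
$L = -1$ ($L = -3 - 2 \left(-2 + 1\right) = -3 - -2 = -3 + 2 = -1$)
$\frac{L}{V{\left(4,-2 \right)} - 14} \cdot 12 = - \frac{1}{\left(3 + 4\right) - 14} \cdot 12 = - \frac{1}{7 - 14} \cdot 12 = - \frac{1}{-7} \cdot 12 = \left(-1\right) \left(- \frac{1}{7}\right) 12 = \frac{1}{7} \cdot 12 = \frac{12}{7}$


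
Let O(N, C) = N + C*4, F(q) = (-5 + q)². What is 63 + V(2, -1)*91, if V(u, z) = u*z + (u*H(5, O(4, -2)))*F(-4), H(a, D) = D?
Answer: -59087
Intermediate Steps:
O(N, C) = N + 4*C
V(u, z) = -324*u + u*z (V(u, z) = u*z + (u*(4 + 4*(-2)))*(-5 - 4)² = u*z + (u*(4 - 8))*(-9)² = u*z + (u*(-4))*81 = u*z - 4*u*81 = u*z - 324*u = -324*u + u*z)
63 + V(2, -1)*91 = 63 + (2*(-324 - 1))*91 = 63 + (2*(-325))*91 = 63 - 650*91 = 63 - 59150 = -59087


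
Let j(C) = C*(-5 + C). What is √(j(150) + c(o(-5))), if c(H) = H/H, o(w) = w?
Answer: √21751 ≈ 147.48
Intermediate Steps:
c(H) = 1
√(j(150) + c(o(-5))) = √(150*(-5 + 150) + 1) = √(150*145 + 1) = √(21750 + 1) = √21751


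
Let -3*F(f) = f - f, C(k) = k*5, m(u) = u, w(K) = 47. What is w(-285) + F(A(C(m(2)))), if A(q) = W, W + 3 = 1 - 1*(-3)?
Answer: 47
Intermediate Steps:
C(k) = 5*k
W = 1 (W = -3 + (1 - 1*(-3)) = -3 + (1 + 3) = -3 + 4 = 1)
A(q) = 1
F(f) = 0 (F(f) = -(f - f)/3 = -⅓*0 = 0)
w(-285) + F(A(C(m(2)))) = 47 + 0 = 47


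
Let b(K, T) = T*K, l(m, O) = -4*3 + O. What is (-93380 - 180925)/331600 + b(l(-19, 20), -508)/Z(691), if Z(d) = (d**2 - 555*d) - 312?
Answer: -169000787/194118640 ≈ -0.87061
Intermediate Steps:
l(m, O) = -12 + O
Z(d) = -312 + d**2 - 555*d
b(K, T) = K*T
(-93380 - 180925)/331600 + b(l(-19, 20), -508)/Z(691) = (-93380 - 180925)/331600 + ((-12 + 20)*(-508))/(-312 + 691**2 - 555*691) = -274305*1/331600 + (8*(-508))/(-312 + 477481 - 383505) = -54861/66320 - 4064/93664 = -54861/66320 - 4064*1/93664 = -54861/66320 - 127/2927 = -169000787/194118640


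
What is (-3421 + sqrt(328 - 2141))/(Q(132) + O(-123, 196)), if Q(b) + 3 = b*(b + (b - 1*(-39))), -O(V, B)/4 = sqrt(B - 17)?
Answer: -136816053/1599437185 - 13684*sqrt(179)/1599437185 + 28*I*sqrt(6623)/1599437185 + 279951*I*sqrt(37)/1599437185 ≈ -0.085655 + 0.0010661*I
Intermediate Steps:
O(V, B) = -4*sqrt(-17 + B) (O(V, B) = -4*sqrt(B - 17) = -4*sqrt(-17 + B))
Q(b) = -3 + b*(39 + 2*b) (Q(b) = -3 + b*(b + (b - 1*(-39))) = -3 + b*(b + (b + 39)) = -3 + b*(b + (39 + b)) = -3 + b*(39 + 2*b))
(-3421 + sqrt(328 - 2141))/(Q(132) + O(-123, 196)) = (-3421 + sqrt(328 - 2141))/((-3 + 2*132**2 + 39*132) - 4*sqrt(-17 + 196)) = (-3421 + sqrt(-1813))/((-3 + 2*17424 + 5148) - 4*sqrt(179)) = (-3421 + 7*I*sqrt(37))/((-3 + 34848 + 5148) - 4*sqrt(179)) = (-3421 + 7*I*sqrt(37))/(39993 - 4*sqrt(179))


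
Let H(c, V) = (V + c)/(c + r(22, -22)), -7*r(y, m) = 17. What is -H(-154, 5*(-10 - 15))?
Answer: -651/365 ≈ -1.7836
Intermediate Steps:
r(y, m) = -17/7 (r(y, m) = -⅐*17 = -17/7)
H(c, V) = (V + c)/(-17/7 + c) (H(c, V) = (V + c)/(c - 17/7) = (V + c)/(-17/7 + c))
-H(-154, 5*(-10 - 15)) = -7*(5*(-10 - 15) - 154)/(-17 + 7*(-154)) = -7*(5*(-25) - 154)/(-17 - 1078) = -7*(-125 - 154)/(-1095) = -7*(-1)*(-279)/1095 = -1*651/365 = -651/365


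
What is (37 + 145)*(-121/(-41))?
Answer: 22022/41 ≈ 537.12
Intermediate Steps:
(37 + 145)*(-121/(-41)) = 182*(-121*(-1/41)) = 182*(121/41) = 22022/41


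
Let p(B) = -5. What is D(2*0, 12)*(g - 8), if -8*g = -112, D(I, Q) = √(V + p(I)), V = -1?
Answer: 6*I*√6 ≈ 14.697*I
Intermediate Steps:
D(I, Q) = I*√6 (D(I, Q) = √(-1 - 5) = √(-6) = I*√6)
g = 14 (g = -⅛*(-112) = 14)
D(2*0, 12)*(g - 8) = (I*√6)*(14 - 8) = (I*√6)*6 = 6*I*√6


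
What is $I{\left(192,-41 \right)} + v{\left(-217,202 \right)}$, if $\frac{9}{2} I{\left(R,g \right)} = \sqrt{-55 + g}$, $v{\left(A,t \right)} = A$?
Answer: $-217 + \frac{8 i \sqrt{6}}{9} \approx -217.0 + 2.1773 i$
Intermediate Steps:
$I{\left(R,g \right)} = \frac{2 \sqrt{-55 + g}}{9}$
$I{\left(192,-41 \right)} + v{\left(-217,202 \right)} = \frac{2 \sqrt{-55 - 41}}{9} - 217 = \frac{2 \sqrt{-96}}{9} - 217 = \frac{2 \cdot 4 i \sqrt{6}}{9} - 217 = \frac{8 i \sqrt{6}}{9} - 217 = -217 + \frac{8 i \sqrt{6}}{9}$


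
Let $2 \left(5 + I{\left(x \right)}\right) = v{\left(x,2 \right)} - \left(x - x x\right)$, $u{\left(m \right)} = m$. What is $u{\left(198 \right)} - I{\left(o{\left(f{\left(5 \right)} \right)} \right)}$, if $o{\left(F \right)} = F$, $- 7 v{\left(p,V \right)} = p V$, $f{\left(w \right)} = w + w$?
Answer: $\frac{1116}{7} \approx 159.43$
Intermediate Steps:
$f{\left(w \right)} = 2 w$
$v{\left(p,V \right)} = - \frac{V p}{7}$ ($v{\left(p,V \right)} = - \frac{p V}{7} = - \frac{V p}{7}$)
$I{\left(x \right)} = -5 + \frac{x^{2}}{2} - \frac{9 x}{14}$ ($I{\left(x \right)} = -5 + \frac{\left(- \frac{1}{7}\right) 2 x - \left(x - x x\right)}{2} = -5 + \frac{- \frac{2 x}{7} + \left(x^{2} - x\right)}{2} = -5 + \frac{x^{2} - \frac{9 x}{7}}{2} = -5 + \left(\frac{x^{2}}{2} - \frac{9 x}{14}\right) = -5 + \frac{x^{2}}{2} - \frac{9 x}{14}$)
$u{\left(198 \right)} - I{\left(o{\left(f{\left(5 \right)} \right)} \right)} = 198 - \left(-5 + \frac{\left(2 \cdot 5\right)^{2}}{2} - \frac{9 \cdot 2 \cdot 5}{14}\right) = 198 - \left(-5 + \frac{10^{2}}{2} - \frac{45}{7}\right) = 198 - \left(-5 + \frac{1}{2} \cdot 100 - \frac{45}{7}\right) = 198 - \left(-5 + 50 - \frac{45}{7}\right) = 198 - \frac{270}{7} = \frac{1116}{7}$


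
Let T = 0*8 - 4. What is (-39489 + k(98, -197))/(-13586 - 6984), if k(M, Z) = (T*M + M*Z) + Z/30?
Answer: 161437/56100 ≈ 2.8777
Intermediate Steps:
T = -4 (T = 0 - 4 = -4)
k(M, Z) = -4*M + Z/30 + M*Z (k(M, Z) = (-4*M + M*Z) + Z/30 = -4*M + Z/30 + M*Z)
(-39489 + k(98, -197))/(-13586 - 6984) = (-39489 + (-4*98 + (1/30)*(-197) + 98*(-197)))/(-13586 - 6984) = (-39489 + (-392 - 197/30 - 19306))/(-20570) = (-39489 - 591137/30)*(-1/20570) = -1775807/30*(-1/20570) = 161437/56100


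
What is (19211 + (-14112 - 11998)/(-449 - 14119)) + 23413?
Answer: 310486271/7284 ≈ 42626.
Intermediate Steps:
(19211 + (-14112 - 11998)/(-449 - 14119)) + 23413 = (19211 - 26110/(-14568)) + 23413 = (19211 - 26110*(-1/14568)) + 23413 = (19211 + 13055/7284) + 23413 = 139945979/7284 + 23413 = 310486271/7284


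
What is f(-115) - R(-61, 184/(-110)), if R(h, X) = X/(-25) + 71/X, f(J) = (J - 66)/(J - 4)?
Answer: 660844909/15053500 ≈ 43.900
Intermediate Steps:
f(J) = (-66 + J)/(-4 + J)
R(h, X) = 71/X - X/25 (R(h, X) = X*(-1/25) + 71/X = -X/25 + 71/X = 71/X - X/25)
f(-115) - R(-61, 184/(-110)) = (-66 - 115)/(-4 - 115) - (71/((184/(-110))) - 184/(25*(-110))) = -181/(-119) - (71/((184*(-1/110))) - 184*(-1)/(25*110)) = -1/119*(-181) - (71/(-92/55) - 1/25*(-92/55)) = 181/119 - (71*(-55/92) + 92/1375) = 181/119 - (-3905/92 + 92/1375) = 181/119 - 1*(-5360911/126500) = 181/119 + 5360911/126500 = 660844909/15053500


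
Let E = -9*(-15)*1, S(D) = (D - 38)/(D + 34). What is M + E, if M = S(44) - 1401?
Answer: -16457/13 ≈ -1265.9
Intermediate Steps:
S(D) = (-38 + D)/(34 + D)
M = -18212/13 (M = (-38 + 44)/(34 + 44) - 1401 = 6/78 - 1401 = (1/78)*6 - 1401 = 1/13 - 1401 = -18212/13 ≈ -1400.9)
E = 135 (E = 135*1 = 135)
M + E = -18212/13 + 135 = -16457/13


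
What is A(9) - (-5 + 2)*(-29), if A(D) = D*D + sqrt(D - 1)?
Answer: -6 + 2*sqrt(2) ≈ -3.1716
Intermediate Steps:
A(D) = D**2 + sqrt(-1 + D)
A(9) - (-5 + 2)*(-29) = (9**2 + sqrt(-1 + 9)) - (-5 + 2)*(-29) = (81 + sqrt(8)) - (-3)*(-29) = (81 + 2*sqrt(2)) - 1*87 = (81 + 2*sqrt(2)) - 87 = -6 + 2*sqrt(2)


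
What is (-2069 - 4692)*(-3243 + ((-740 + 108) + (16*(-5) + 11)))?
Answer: 26665384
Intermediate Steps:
(-2069 - 4692)*(-3243 + ((-740 + 108) + (16*(-5) + 11))) = -6761*(-3243 + (-632 + (-80 + 11))) = -6761*(-3243 + (-632 - 69)) = -6761*(-3243 - 701) = -6761*(-3944) = 26665384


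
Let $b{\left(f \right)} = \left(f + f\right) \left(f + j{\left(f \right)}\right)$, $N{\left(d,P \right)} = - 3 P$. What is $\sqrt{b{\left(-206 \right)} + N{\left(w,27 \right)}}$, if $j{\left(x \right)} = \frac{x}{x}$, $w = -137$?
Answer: $\sqrt{84379} \approx 290.48$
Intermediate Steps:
$j{\left(x \right)} = 1$
$b{\left(f \right)} = 2 f \left(1 + f\right)$ ($b{\left(f \right)} = \left(f + f\right) \left(f + 1\right) = 2 f \left(1 + f\right)$)
$\sqrt{b{\left(-206 \right)} + N{\left(w,27 \right)}} = \sqrt{2 \left(-206\right) \left(1 - 206\right) - 81} = \sqrt{2 \left(-206\right) \left(-205\right) - 81} = \sqrt{84460 - 81} = \sqrt{84379}$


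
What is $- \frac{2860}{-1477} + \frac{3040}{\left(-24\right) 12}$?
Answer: $- \frac{114575}{13293} \approx -8.6192$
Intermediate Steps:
$- \frac{2860}{-1477} + \frac{3040}{\left(-24\right) 12} = \left(-2860\right) \left(- \frac{1}{1477}\right) + \frac{3040}{-288} = \frac{2860}{1477} + 3040 \left(- \frac{1}{288}\right) = \frac{2860}{1477} - \frac{95}{9} = - \frac{114575}{13293}$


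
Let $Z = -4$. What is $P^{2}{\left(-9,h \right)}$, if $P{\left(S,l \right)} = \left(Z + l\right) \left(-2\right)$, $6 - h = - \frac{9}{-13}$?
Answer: $\frac{1156}{169} \approx 6.8402$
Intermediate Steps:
$h = \frac{69}{13}$ ($h = 6 - - \frac{9}{-13} = 6 - \left(-9\right) \left(- \frac{1}{13}\right) = 6 - \frac{9}{13} = \frac{69}{13} \approx 5.3077$)
$P{\left(S,l \right)} = 8 - 2 l$ ($P{\left(S,l \right)} = \left(-4 + l\right) \left(-2\right) = 8 - 2 l$)
$P^{2}{\left(-9,h \right)} = \left(8 - \frac{138}{13}\right)^{2} = \left(- \frac{34}{13}\right)^{2} = \frac{1156}{169}$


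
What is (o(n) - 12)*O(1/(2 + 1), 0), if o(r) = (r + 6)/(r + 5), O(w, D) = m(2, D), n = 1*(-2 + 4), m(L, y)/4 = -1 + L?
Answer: -304/7 ≈ -43.429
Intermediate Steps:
m(L, y) = -4 + 4*L (m(L, y) = 4*(-1 + L) = -4 + 4*L)
n = 2 (n = 1*2 = 2)
O(w, D) = 4 (O(w, D) = -4 + 4*2 = -4 + 8 = 4)
o(r) = (6 + r)/(5 + r)
(o(n) - 12)*O(1/(2 + 1), 0) = ((6 + 2)/(5 + 2) - 12)*4 = (8/7 - 12)*4 = -76/7*4 = -304/7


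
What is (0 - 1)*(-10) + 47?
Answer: 57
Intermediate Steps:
(0 - 1)*(-10) + 47 = -1*(-10) + 47 = 10 + 47 = 57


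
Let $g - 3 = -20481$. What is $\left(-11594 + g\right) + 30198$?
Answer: $-1874$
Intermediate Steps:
$g = -20478$ ($g = 3 - 20481 = -20478$)
$\left(-11594 + g\right) + 30198 = \left(-11594 - 20478\right) + 30198 = -32072 + 30198 = -1874$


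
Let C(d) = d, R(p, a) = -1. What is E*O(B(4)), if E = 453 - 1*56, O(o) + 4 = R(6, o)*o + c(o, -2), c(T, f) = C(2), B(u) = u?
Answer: -2382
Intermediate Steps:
c(T, f) = 2
O(o) = -2 - o (O(o) = -4 + (-o + 2) = -4 + (2 - o) = -2 - o)
E = 397 (E = 453 - 56 = 397)
E*O(B(4)) = 397*(-2 - 1*4) = 397*(-2 - 4) = 397*(-6) = -2382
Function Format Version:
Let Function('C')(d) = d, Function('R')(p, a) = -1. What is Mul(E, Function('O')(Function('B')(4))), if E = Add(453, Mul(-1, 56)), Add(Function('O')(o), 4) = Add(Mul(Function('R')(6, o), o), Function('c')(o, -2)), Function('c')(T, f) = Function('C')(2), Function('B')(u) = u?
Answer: -2382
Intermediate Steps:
Function('c')(T, f) = 2
Function('O')(o) = Add(-2, Mul(-1, o)) (Function('O')(o) = Add(-4, Add(Mul(-1, o), 2)) = Add(-4, Add(2, Mul(-1, o))) = Add(-2, Mul(-1, o)))
E = 397 (E = Add(453, -56) = 397)
Mul(E, Function('O')(Function('B')(4))) = Mul(397, Add(-2, Mul(-1, 4))) = Mul(397, Add(-2, -4)) = Mul(397, -6) = -2382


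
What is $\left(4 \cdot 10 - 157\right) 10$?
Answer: $-1170$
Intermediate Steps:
$\left(4 \cdot 10 - 157\right) 10 = \left(40 - 157\right) 10 = \left(-117\right) 10 = -1170$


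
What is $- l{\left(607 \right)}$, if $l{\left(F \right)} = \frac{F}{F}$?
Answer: $-1$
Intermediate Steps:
$l{\left(F \right)} = 1$
$- l{\left(607 \right)} = \left(-1\right) 1 = -1$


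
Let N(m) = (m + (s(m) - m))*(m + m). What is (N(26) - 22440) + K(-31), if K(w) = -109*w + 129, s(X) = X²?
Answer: 16220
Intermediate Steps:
N(m) = 2*m³ (N(m) = (m + (m² - m))*(m + m) = m²*(2*m) = 2*m³)
K(w) = 129 - 109*w
(N(26) - 22440) + K(-31) = (2*26³ - 22440) + (129 - 109*(-31)) = (2*17576 - 22440) + (129 + 3379) = (35152 - 22440) + 3508 = 12712 + 3508 = 16220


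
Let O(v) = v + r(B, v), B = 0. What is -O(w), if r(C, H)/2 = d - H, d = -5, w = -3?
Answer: 7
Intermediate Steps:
r(C, H) = -10 - 2*H (r(C, H) = 2*(-5 - H) = -10 - 2*H)
O(v) = -10 - v (O(v) = v + (-10 - 2*v) = -10 - v)
-O(w) = -(-10 - 1*(-3)) = -(-10 + 3) = -1*(-7) = 7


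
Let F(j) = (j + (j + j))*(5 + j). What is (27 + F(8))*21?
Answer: 7119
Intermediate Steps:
F(j) = 3*j*(5 + j) (F(j) = (j + 2*j)*(5 + j) = (3*j)*(5 + j) = 3*j*(5 + j))
(27 + F(8))*21 = (27 + 3*8*(5 + 8))*21 = (27 + 3*8*13)*21 = (27 + 312)*21 = 339*21 = 7119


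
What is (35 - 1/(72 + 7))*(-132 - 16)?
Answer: -409072/79 ≈ -5178.1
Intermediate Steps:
(35 - 1/(72 + 7))*(-132 - 16) = (35 - 1/79)*(-148) = (2764/79)*(-148) = -409072/79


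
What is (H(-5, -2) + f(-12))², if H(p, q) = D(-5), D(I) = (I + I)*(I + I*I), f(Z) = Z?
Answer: 44944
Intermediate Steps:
D(I) = 2*I*(I + I²) (D(I) = (2*I)*(I + I²) = 2*I*(I + I²))
H(p, q) = -200 (H(p, q) = 2*(-5)²*(1 - 5) = 2*25*(-4) = -200)
(H(-5, -2) + f(-12))² = (-200 - 12)² = (-212)² = 44944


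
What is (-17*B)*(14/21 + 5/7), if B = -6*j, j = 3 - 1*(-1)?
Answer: 3944/7 ≈ 563.43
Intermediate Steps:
j = 4 (j = 3 + 1 = 4)
B = -24 (B = -6*4 = -24)
(-17*B)*(14/21 + 5/7) = (-17*(-24))*(14/21 + 5/7) = 408*(14*(1/21) + 5*(1/7)) = 408*(2/3 + 5/7) = 408*(29/21) = 3944/7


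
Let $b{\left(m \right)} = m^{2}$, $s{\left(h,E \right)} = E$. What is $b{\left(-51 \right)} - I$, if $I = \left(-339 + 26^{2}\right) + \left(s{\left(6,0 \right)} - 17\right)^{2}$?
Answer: $1975$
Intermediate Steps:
$I = 626$ ($I = \left(-339 + 26^{2}\right) + \left(0 - 17\right)^{2} = \left(-339 + 676\right) + \left(-17\right)^{2} = 337 + 289 = 626$)
$b{\left(-51 \right)} - I = \left(-51\right)^{2} - 626 = 2601 - 626 = 1975$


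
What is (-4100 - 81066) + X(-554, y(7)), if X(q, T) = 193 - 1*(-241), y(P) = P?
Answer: -84732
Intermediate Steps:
X(q, T) = 434 (X(q, T) = 193 + 241 = 434)
(-4100 - 81066) + X(-554, y(7)) = (-4100 - 81066) + 434 = -85166 + 434 = -84732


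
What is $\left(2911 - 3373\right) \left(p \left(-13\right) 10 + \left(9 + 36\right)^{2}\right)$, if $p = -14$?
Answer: $-1776390$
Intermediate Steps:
$\left(2911 - 3373\right) \left(p \left(-13\right) 10 + \left(9 + 36\right)^{2}\right) = \left(2911 - 3373\right) \left(\left(-14\right) \left(-13\right) 10 + \left(9 + 36\right)^{2}\right) = - 462 \left(182 \cdot 10 + 45^{2}\right) = - 462 \left(1820 + 2025\right) = \left(-462\right) 3845 = -1776390$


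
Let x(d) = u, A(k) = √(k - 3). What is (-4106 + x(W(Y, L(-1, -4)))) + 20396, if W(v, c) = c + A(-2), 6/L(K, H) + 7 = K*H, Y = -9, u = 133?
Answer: 16423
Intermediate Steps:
A(k) = √(-3 + k)
L(K, H) = 6/(-7 + H*K) (L(K, H) = 6/(-7 + K*H) = 6/(-7 + H*K))
W(v, c) = c + I*√5 (W(v, c) = c + √(-3 - 2) = c + √(-5) = c + I*√5)
x(d) = 133
(-4106 + x(W(Y, L(-1, -4)))) + 20396 = (-4106 + 133) + 20396 = -3973 + 20396 = 16423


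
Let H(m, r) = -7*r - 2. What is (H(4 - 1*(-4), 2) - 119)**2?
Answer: 18225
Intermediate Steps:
H(m, r) = -2 - 7*r
(H(4 - 1*(-4), 2) - 119)**2 = ((-2 - 7*2) - 119)**2 = ((-2 - 14) - 119)**2 = (-16 - 119)**2 = (-135)**2 = 18225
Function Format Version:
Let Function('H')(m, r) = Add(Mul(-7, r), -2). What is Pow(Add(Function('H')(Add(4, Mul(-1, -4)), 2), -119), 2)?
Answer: 18225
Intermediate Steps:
Function('H')(m, r) = Add(-2, Mul(-7, r))
Pow(Add(Function('H')(Add(4, Mul(-1, -4)), 2), -119), 2) = Pow(Add(Add(-2, Mul(-7, 2)), -119), 2) = Pow(Add(Add(-2, -14), -119), 2) = Pow(Add(-16, -119), 2) = Pow(-135, 2) = 18225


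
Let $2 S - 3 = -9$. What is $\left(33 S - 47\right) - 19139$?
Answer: $-19285$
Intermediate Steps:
$S = -3$ ($S = \frac{3}{2} + \frac{1}{2} \left(-9\right) = \frac{3}{2} - \frac{9}{2} = -3$)
$\left(33 S - 47\right) - 19139 = \left(33 \left(-3\right) - 47\right) - 19139 = \left(-99 - 47\right) - 19139 = -146 - 19139 = -19285$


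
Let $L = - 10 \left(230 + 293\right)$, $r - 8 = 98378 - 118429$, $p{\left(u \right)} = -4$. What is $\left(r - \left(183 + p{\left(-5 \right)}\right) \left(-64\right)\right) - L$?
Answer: $-3357$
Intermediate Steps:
$r = -20043$ ($r = 8 + \left(98378 - 118429\right) = 8 - 20051 = -20043$)
$L = -5230$ ($L = \left(-10\right) 523 = -5230$)
$\left(r - \left(183 + p{\left(-5 \right)}\right) \left(-64\right)\right) - L = \left(-20043 - \left(183 - 4\right) \left(-64\right)\right) - -5230 = \left(-20043 - 179 \left(-64\right)\right) + 5230 = \left(-20043 - -11456\right) + 5230 = \left(-20043 + 11456\right) + 5230 = -8587 + 5230 = -3357$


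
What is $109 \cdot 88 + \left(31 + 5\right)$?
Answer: $9628$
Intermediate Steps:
$109 \cdot 88 + \left(31 + 5\right) = 9592 + 36 = 9628$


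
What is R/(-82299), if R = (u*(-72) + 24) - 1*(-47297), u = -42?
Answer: -50345/82299 ≈ -0.61173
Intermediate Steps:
R = 50345 (R = (-42*(-72) + 24) - 1*(-47297) = (3024 + 24) + 47297 = 3048 + 47297 = 50345)
R/(-82299) = 50345/(-82299) = 50345*(-1/82299) = -50345/82299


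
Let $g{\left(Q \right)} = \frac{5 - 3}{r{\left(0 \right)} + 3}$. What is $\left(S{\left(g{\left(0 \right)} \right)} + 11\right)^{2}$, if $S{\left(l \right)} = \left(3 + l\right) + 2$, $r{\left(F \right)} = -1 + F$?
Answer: $289$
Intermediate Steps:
$g{\left(Q \right)} = 1$ ($g{\left(Q \right)} = \frac{5 - 3}{\left(-1 + 0\right) + 3} = \frac{2}{-1 + 3} = \frac{2}{2} = 2 \cdot \frac{1}{2} = 1$)
$S{\left(l \right)} = 5 + l$
$\left(S{\left(g{\left(0 \right)} \right)} + 11\right)^{2} = \left(\left(5 + 1\right) + 11\right)^{2} = \left(6 + 11\right)^{2} = 17^{2} = 289$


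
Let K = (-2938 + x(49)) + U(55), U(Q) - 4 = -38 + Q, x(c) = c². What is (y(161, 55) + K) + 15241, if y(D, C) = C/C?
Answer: 14726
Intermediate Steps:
U(Q) = -34 + Q (U(Q) = 4 + (-38 + Q) = -34 + Q)
K = -516 (K = (-2938 + 49²) + (-34 + 55) = (-2938 + 2401) + 21 = -537 + 21 = -516)
y(D, C) = 1
(y(161, 55) + K) + 15241 = (1 - 516) + 15241 = -515 + 15241 = 14726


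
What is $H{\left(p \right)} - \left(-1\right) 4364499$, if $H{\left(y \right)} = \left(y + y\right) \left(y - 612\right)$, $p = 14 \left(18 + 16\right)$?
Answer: $4235027$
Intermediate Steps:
$p = 476$ ($p = 14 \cdot 34 = 476$)
$H{\left(y \right)} = 2 y \left(-612 + y\right)$
$H{\left(p \right)} - \left(-1\right) 4364499 = 2 \cdot 476 \left(-612 + 476\right) - \left(-1\right) 4364499 = 2 \cdot 476 \left(-136\right) - -4364499 = -129472 + 4364499 = 4235027$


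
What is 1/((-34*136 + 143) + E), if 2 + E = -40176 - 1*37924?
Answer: -1/82583 ≈ -1.2109e-5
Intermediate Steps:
E = -78102 (E = -2 + (-40176 - 1*37924) = -2 + (-40176 - 37924) = -2 - 78100 = -78102)
1/((-34*136 + 143) + E) = 1/((-34*136 + 143) - 78102) = 1/((-4624 + 143) - 78102) = 1/(-4481 - 78102) = 1/(-82583) = -1/82583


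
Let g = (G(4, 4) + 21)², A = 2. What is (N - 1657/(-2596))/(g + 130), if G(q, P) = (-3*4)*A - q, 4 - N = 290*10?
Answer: -7516359/464684 ≈ -16.175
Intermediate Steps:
N = -2896 (N = 4 - 290*10 = 4 - 1*2900 = 4 - 2900 = -2896)
G(q, P) = -24 - q (G(q, P) = -3*4*2 - q = -12*2 - q = -24 - q)
g = 49 (g = ((-24 - 1*4) + 21)² = ((-24 - 4) + 21)² = (-28 + 21)² = (-7)² = 49)
(N - 1657/(-2596))/(g + 130) = (-2896 - 1657/(-2596))/(49 + 130) = (-2896 - 1657*(-1/2596))/179 = (-2896 + 1657/2596)*(1/179) = -7516359/2596*1/179 = -7516359/464684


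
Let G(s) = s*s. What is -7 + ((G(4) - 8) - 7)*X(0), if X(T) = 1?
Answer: -6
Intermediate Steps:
G(s) = s²
-7 + ((G(4) - 8) - 7)*X(0) = -7 + ((4² - 8) - 7)*1 = -7 + ((16 - 8) - 7)*1 = -7 + (8 - 7)*1 = -7 + 1*1 = -7 + 1 = -6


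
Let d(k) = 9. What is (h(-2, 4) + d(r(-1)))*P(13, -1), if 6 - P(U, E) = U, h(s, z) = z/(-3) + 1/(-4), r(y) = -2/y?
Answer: -623/12 ≈ -51.917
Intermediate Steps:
h(s, z) = -¼ - z/3 (h(s, z) = z*(-⅓) + 1*(-¼) = -z/3 - ¼ = -¼ - z/3)
P(U, E) = 6 - U
(h(-2, 4) + d(r(-1)))*P(13, -1) = ((-¼ - ⅓*4) + 9)*(6 - 1*13) = ((-¼ - 4/3) + 9)*(6 - 13) = (-19/12 + 9)*(-7) = (89/12)*(-7) = -623/12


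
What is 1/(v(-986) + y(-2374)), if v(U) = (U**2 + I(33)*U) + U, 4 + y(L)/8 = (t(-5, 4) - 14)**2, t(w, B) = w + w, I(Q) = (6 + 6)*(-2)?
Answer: 1/999450 ≈ 1.0005e-6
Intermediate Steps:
I(Q) = -24 (I(Q) = 12*(-2) = -24)
t(w, B) = 2*w
y(L) = 4576 (y(L) = -32 + 8*(2*(-5) - 14)**2 = -32 + 8*(-10 - 14)**2 = -32 + 8*(-24)**2 = -32 + 8*576 = -32 + 4608 = 4576)
v(U) = U**2 - 23*U (v(U) = (U**2 - 24*U) + U = U**2 - 23*U)
1/(v(-986) + y(-2374)) = 1/(-986*(-23 - 986) + 4576) = 1/(-986*(-1009) + 4576) = 1/(994874 + 4576) = 1/999450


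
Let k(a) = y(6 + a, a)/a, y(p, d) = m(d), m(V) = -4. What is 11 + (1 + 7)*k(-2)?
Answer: 27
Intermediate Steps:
y(p, d) = -4
k(a) = -4/a
11 + (1 + 7)*k(-2) = 11 + (1 + 7)*(-4/(-2)) = 11 + 8*(-4*(-½)) = 11 + 8*2 = 11 + 16 = 27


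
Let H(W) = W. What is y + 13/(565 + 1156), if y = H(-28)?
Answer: -48175/1721 ≈ -27.992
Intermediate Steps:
y = -28
y + 13/(565 + 1156) = -28 + 13/(565 + 1156) = -28 + 13/1721 = -48175/1721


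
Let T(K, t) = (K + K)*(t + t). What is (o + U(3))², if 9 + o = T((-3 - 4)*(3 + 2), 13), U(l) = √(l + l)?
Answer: (1829 - √6)² ≈ 3.3363e+6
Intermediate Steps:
U(l) = √2*√l (U(l) = √(2*l) = √2*√l)
T(K, t) = 4*K*t (T(K, t) = (2*K)*(2*t) = 4*K*t)
o = -1829 (o = -9 + 4*((-3 - 4)*(3 + 2))*13 = -9 + 4*(-7*5)*13 = -9 + 4*(-35)*13 = -9 - 1820 = -1829)
(o + U(3))² = (-1829 + √2*√3)² = (-1829 + √6)²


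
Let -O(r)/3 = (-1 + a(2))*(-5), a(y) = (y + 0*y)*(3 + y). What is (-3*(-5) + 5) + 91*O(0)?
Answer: 12305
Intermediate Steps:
a(y) = y*(3 + y) (a(y) = (y + 0)*(3 + y) = y*(3 + y))
O(r) = 135 (O(r) = -3*(-1 + 2*(3 + 2))*(-5) = -3*(-1 + 2*5)*(-5) = -3*(-1 + 10)*(-5) = -27*(-5) = -3*(-45) = 135)
(-3*(-5) + 5) + 91*O(0) = (-3*(-5) + 5) + 91*135 = (15 + 5) + 12285 = 20 + 12285 = 12305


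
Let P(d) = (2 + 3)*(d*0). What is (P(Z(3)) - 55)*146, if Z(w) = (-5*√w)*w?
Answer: -8030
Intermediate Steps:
Z(w) = -5*w^(3/2)
P(d) = 0 (P(d) = 5*0 = 0)
(P(Z(3)) - 55)*146 = (0 - 55)*146 = -55*146 = -8030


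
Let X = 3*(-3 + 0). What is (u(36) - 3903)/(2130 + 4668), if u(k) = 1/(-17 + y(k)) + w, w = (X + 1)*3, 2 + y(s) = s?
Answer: -33379/57783 ≈ -0.57766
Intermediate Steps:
y(s) = -2 + s
X = -9 (X = 3*(-3) = -9)
w = -24 (w = (-9 + 1)*3 = -8*3 = -24)
u(k) = -24 + 1/(-19 + k) (u(k) = 1/(-17 + (-2 + k)) - 24 = 1/(-19 + k) - 24 = -24 + 1/(-19 + k))
(u(36) - 3903)/(2130 + 4668) = ((457 - 24*36)/(-19 + 36) - 3903)/(2130 + 4668) = ((457 - 864)/17 - 3903)/6798 = ((1/17)*(-407) - 3903)*(1/6798) = (-407/17 - 3903)*(1/6798) = -66758/17*1/6798 = -33379/57783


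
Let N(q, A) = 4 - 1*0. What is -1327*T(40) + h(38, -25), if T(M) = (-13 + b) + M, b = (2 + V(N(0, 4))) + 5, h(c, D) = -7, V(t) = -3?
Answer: -41144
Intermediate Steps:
N(q, A) = 4 (N(q, A) = 4 + 0 = 4)
b = 4 (b = (2 - 3) + 5 = -1 + 5 = 4)
T(M) = -9 + M (T(M) = (-13 + 4) + M = -9 + M)
-1327*T(40) + h(38, -25) = -1327*(-9 + 40) - 7 = -1327*31 - 7 = -41137 - 7 = -41144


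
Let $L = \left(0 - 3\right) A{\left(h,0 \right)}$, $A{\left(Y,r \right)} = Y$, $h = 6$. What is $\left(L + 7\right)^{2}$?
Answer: $121$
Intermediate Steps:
$L = -18$ ($L = \left(0 - 3\right) 6 = \left(-3\right) 6 = -18$)
$\left(L + 7\right)^{2} = \left(-18 + 7\right)^{2} = \left(-11\right)^{2} = 121$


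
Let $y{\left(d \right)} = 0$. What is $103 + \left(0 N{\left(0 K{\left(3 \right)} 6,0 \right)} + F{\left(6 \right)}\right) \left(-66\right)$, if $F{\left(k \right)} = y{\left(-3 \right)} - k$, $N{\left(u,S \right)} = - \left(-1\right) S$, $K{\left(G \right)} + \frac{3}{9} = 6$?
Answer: $499$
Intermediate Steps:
$K{\left(G \right)} = \frac{17}{3}$ ($K{\left(G \right)} = - \frac{1}{3} + 6 = \frac{17}{3}$)
$N{\left(u,S \right)} = S$
$F{\left(k \right)} = - k$ ($F{\left(k \right)} = 0 - k = - k$)
$103 + \left(0 N{\left(0 K{\left(3 \right)} 6,0 \right)} + F{\left(6 \right)}\right) \left(-66\right) = 103 + \left(0 \cdot 0 - 6\right) \left(-66\right) = 103 + \left(0 - 6\right) \left(-66\right) = 103 - -396 = 103 + 396 = 499$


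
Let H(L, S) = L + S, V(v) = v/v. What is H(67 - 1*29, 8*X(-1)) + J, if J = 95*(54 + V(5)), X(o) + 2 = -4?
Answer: 5215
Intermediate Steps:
X(o) = -6 (X(o) = -2 - 4 = -6)
V(v) = 1
J = 5225 (J = 95*(54 + 1) = 95*55 = 5225)
H(67 - 1*29, 8*X(-1)) + J = ((67 - 1*29) + 8*(-6)) + 5225 = ((67 - 29) - 48) + 5225 = (38 - 48) + 5225 = -10 + 5225 = 5215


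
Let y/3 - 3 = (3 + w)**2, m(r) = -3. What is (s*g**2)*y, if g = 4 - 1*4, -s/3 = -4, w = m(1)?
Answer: 0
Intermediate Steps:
w = -3
s = 12 (s = -3*(-4) = 12)
g = 0 (g = 4 - 4 = 0)
y = 9 (y = 9 + 3*(3 - 3)**2 = 9 + 3*0**2 = 9 + 3*0 = 9 + 0 = 9)
(s*g**2)*y = (12*0**2)*9 = (12*0)*9 = 0*9 = 0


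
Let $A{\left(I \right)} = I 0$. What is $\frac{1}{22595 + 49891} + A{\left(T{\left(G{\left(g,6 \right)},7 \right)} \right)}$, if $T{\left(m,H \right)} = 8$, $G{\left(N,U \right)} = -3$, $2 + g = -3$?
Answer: $\frac{1}{72486} \approx 1.3796 \cdot 10^{-5}$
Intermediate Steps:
$g = -5$ ($g = -2 - 3 = -5$)
$A{\left(I \right)} = 0$
$\frac{1}{22595 + 49891} + A{\left(T{\left(G{\left(g,6 \right)},7 \right)} \right)} = \frac{1}{22595 + 49891} + 0 = \frac{1}{72486} + 0 = \frac{1}{72486}$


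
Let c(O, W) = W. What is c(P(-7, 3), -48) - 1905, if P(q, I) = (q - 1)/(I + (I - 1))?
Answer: -1953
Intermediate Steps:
P(q, I) = (-1 + q)/(-1 + 2*I) (P(q, I) = (-1 + q)/(I + (-1 + I)) = (-1 + q)/(-1 + 2*I))
c(P(-7, 3), -48) - 1905 = -48 - 1905 = -1953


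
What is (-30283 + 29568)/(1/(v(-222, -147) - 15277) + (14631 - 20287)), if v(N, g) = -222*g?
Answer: 12410255/98171191 ≈ 0.12641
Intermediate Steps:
(-30283 + 29568)/(1/(v(-222, -147) - 15277) + (14631 - 20287)) = (-30283 + 29568)/(1/(-222*(-147) - 15277) + (14631 - 20287)) = -715/(1/(32634 - 15277) - 5656) = -715/(1/17357 - 5656) = -715/(-98171191/17357) = -715*(-17357/98171191) = 12410255/98171191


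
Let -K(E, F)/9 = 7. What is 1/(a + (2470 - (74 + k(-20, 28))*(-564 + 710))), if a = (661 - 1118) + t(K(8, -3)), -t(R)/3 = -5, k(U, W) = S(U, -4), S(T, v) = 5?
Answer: -1/9506 ≈ -0.00010520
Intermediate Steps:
k(U, W) = 5
K(E, F) = -63 (K(E, F) = -9*7 = -63)
t(R) = 15 (t(R) = -3*(-5) = 15)
a = -442 (a = (661 - 1118) + 15 = -457 + 15 = -442)
1/(a + (2470 - (74 + k(-20, 28))*(-564 + 710))) = 1/(-442 + (2470 - (74 + 5)*(-564 + 710))) = 1/(-442 + (2470 - 79*146)) = 1/(-442 + (2470 - 1*11534)) = 1/(-442 + (2470 - 11534)) = 1/(-442 - 9064) = 1/(-9506) = -1/9506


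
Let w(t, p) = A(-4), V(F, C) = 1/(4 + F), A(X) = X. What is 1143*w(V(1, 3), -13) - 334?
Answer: -4906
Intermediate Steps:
w(t, p) = -4
1143*w(V(1, 3), -13) - 334 = 1143*(-4) - 334 = -4572 - 334 = -4906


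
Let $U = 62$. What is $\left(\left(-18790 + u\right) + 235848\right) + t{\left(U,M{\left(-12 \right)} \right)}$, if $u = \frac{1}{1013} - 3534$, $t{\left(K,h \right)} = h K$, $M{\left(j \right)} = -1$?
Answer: $\frac{216237007}{1013} \approx 2.1346 \cdot 10^{5}$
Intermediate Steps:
$t{\left(K,h \right)} = K h$
$u = - \frac{3579941}{1013}$ ($u = \frac{1}{1013} - 3534 = - \frac{3579941}{1013} \approx -3534.0$)
$\left(\left(-18790 + u\right) + 235848\right) + t{\left(U,M{\left(-12 \right)} \right)} = \left(\left(-18790 - \frac{3579941}{1013}\right) + 235848\right) + 62 \left(-1\right) = \left(- \frac{22614211}{1013} + 235848\right) - 62 = \frac{216299813}{1013} - 62 = \frac{216237007}{1013}$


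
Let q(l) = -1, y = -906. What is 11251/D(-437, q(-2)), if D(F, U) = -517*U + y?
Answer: -11251/389 ≈ -28.923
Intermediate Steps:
D(F, U) = -906 - 517*U (D(F, U) = -517*U - 906 = -906 - 517*U)
11251/D(-437, q(-2)) = 11251/(-906 - 517*(-1)) = 11251/(-906 + 517) = 11251/(-389) = 11251*(-1/389) = -11251/389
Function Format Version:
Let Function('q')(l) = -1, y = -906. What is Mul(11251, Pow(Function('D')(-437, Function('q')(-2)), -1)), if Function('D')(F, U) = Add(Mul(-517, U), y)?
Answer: Rational(-11251, 389) ≈ -28.923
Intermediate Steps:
Function('D')(F, U) = Add(-906, Mul(-517, U)) (Function('D')(F, U) = Add(Mul(-517, U), -906) = Add(-906, Mul(-517, U)))
Mul(11251, Pow(Function('D')(-437, Function('q')(-2)), -1)) = Mul(11251, Pow(Add(-906, Mul(-517, -1)), -1)) = Mul(11251, Pow(Add(-906, 517), -1)) = Mul(11251, Pow(-389, -1)) = Mul(11251, Rational(-1, 389)) = Rational(-11251, 389)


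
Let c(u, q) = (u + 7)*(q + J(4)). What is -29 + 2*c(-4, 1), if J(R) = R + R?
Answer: 25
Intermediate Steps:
J(R) = 2*R
c(u, q) = (7 + u)*(8 + q) (c(u, q) = (u + 7)*(q + 2*4) = (7 + u)*(q + 8) = (7 + u)*(8 + q))
-29 + 2*c(-4, 1) = -29 + 2*(56 + 7*1 + 8*(-4) + 1*(-4)) = -29 + 2*(56 + 7 - 32 - 4) = -29 + 2*27 = -29 + 54 = 25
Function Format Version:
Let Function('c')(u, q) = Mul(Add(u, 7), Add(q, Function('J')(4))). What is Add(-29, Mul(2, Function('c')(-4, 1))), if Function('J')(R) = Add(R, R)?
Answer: 25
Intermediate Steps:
Function('J')(R) = Mul(2, R)
Function('c')(u, q) = Mul(Add(7, u), Add(8, q)) (Function('c')(u, q) = Mul(Add(u, 7), Add(q, Mul(2, 4))) = Mul(Add(7, u), Add(q, 8)) = Mul(Add(7, u), Add(8, q)))
Add(-29, Mul(2, Function('c')(-4, 1))) = Add(-29, Mul(2, Add(56, Mul(7, 1), Mul(8, -4), Mul(1, -4)))) = Add(-29, Mul(2, Add(56, 7, -32, -4))) = Add(-29, Mul(2, 27)) = Add(-29, 54) = 25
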